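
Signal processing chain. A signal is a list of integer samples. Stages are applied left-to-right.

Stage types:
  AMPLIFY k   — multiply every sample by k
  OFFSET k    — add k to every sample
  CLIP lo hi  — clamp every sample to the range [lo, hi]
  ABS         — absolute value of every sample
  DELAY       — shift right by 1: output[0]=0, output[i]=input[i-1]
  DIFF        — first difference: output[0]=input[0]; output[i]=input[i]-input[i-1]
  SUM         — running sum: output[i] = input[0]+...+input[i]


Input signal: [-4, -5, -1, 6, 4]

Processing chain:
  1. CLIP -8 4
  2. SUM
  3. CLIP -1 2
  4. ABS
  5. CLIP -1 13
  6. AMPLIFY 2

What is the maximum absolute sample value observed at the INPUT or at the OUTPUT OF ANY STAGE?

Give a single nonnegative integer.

Answer: 10

Derivation:
Input: [-4, -5, -1, 6, 4] (max |s|=6)
Stage 1 (CLIP -8 4): clip(-4,-8,4)=-4, clip(-5,-8,4)=-5, clip(-1,-8,4)=-1, clip(6,-8,4)=4, clip(4,-8,4)=4 -> [-4, -5, -1, 4, 4] (max |s|=5)
Stage 2 (SUM): sum[0..0]=-4, sum[0..1]=-9, sum[0..2]=-10, sum[0..3]=-6, sum[0..4]=-2 -> [-4, -9, -10, -6, -2] (max |s|=10)
Stage 3 (CLIP -1 2): clip(-4,-1,2)=-1, clip(-9,-1,2)=-1, clip(-10,-1,2)=-1, clip(-6,-1,2)=-1, clip(-2,-1,2)=-1 -> [-1, -1, -1, -1, -1] (max |s|=1)
Stage 4 (ABS): |-1|=1, |-1|=1, |-1|=1, |-1|=1, |-1|=1 -> [1, 1, 1, 1, 1] (max |s|=1)
Stage 5 (CLIP -1 13): clip(1,-1,13)=1, clip(1,-1,13)=1, clip(1,-1,13)=1, clip(1,-1,13)=1, clip(1,-1,13)=1 -> [1, 1, 1, 1, 1] (max |s|=1)
Stage 6 (AMPLIFY 2): 1*2=2, 1*2=2, 1*2=2, 1*2=2, 1*2=2 -> [2, 2, 2, 2, 2] (max |s|=2)
Overall max amplitude: 10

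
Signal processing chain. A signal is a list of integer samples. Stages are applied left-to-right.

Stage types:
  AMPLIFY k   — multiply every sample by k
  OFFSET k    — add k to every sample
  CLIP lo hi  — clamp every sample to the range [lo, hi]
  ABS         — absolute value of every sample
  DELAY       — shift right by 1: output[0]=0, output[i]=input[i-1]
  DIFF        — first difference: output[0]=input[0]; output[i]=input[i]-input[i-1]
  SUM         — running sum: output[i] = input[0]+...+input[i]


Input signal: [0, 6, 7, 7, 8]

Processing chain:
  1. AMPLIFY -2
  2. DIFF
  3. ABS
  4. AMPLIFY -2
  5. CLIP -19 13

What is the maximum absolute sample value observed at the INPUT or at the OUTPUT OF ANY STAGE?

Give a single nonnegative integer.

Input: [0, 6, 7, 7, 8] (max |s|=8)
Stage 1 (AMPLIFY -2): 0*-2=0, 6*-2=-12, 7*-2=-14, 7*-2=-14, 8*-2=-16 -> [0, -12, -14, -14, -16] (max |s|=16)
Stage 2 (DIFF): s[0]=0, -12-0=-12, -14--12=-2, -14--14=0, -16--14=-2 -> [0, -12, -2, 0, -2] (max |s|=12)
Stage 3 (ABS): |0|=0, |-12|=12, |-2|=2, |0|=0, |-2|=2 -> [0, 12, 2, 0, 2] (max |s|=12)
Stage 4 (AMPLIFY -2): 0*-2=0, 12*-2=-24, 2*-2=-4, 0*-2=0, 2*-2=-4 -> [0, -24, -4, 0, -4] (max |s|=24)
Stage 5 (CLIP -19 13): clip(0,-19,13)=0, clip(-24,-19,13)=-19, clip(-4,-19,13)=-4, clip(0,-19,13)=0, clip(-4,-19,13)=-4 -> [0, -19, -4, 0, -4] (max |s|=19)
Overall max amplitude: 24

Answer: 24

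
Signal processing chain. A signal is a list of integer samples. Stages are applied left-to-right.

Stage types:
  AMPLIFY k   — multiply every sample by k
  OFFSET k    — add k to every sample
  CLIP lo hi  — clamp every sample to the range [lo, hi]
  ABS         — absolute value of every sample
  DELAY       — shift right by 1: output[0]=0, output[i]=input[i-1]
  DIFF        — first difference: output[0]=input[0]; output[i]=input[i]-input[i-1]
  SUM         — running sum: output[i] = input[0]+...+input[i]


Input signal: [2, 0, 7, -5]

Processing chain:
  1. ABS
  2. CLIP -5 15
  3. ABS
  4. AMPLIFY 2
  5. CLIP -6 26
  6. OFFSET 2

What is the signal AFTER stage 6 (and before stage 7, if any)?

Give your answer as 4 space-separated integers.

Input: [2, 0, 7, -5]
Stage 1 (ABS): |2|=2, |0|=0, |7|=7, |-5|=5 -> [2, 0, 7, 5]
Stage 2 (CLIP -5 15): clip(2,-5,15)=2, clip(0,-5,15)=0, clip(7,-5,15)=7, clip(5,-5,15)=5 -> [2, 0, 7, 5]
Stage 3 (ABS): |2|=2, |0|=0, |7|=7, |5|=5 -> [2, 0, 7, 5]
Stage 4 (AMPLIFY 2): 2*2=4, 0*2=0, 7*2=14, 5*2=10 -> [4, 0, 14, 10]
Stage 5 (CLIP -6 26): clip(4,-6,26)=4, clip(0,-6,26)=0, clip(14,-6,26)=14, clip(10,-6,26)=10 -> [4, 0, 14, 10]
Stage 6 (OFFSET 2): 4+2=6, 0+2=2, 14+2=16, 10+2=12 -> [6, 2, 16, 12]

Answer: 6 2 16 12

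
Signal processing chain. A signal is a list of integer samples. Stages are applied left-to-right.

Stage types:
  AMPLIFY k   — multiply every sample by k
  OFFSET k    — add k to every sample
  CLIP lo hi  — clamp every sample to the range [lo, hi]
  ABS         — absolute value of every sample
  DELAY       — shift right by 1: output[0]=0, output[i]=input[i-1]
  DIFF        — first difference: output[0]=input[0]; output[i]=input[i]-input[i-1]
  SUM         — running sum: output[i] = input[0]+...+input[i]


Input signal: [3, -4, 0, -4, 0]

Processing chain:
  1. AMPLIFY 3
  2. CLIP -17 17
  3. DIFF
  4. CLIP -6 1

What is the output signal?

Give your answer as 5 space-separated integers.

Answer: 1 -6 1 -6 1

Derivation:
Input: [3, -4, 0, -4, 0]
Stage 1 (AMPLIFY 3): 3*3=9, -4*3=-12, 0*3=0, -4*3=-12, 0*3=0 -> [9, -12, 0, -12, 0]
Stage 2 (CLIP -17 17): clip(9,-17,17)=9, clip(-12,-17,17)=-12, clip(0,-17,17)=0, clip(-12,-17,17)=-12, clip(0,-17,17)=0 -> [9, -12, 0, -12, 0]
Stage 3 (DIFF): s[0]=9, -12-9=-21, 0--12=12, -12-0=-12, 0--12=12 -> [9, -21, 12, -12, 12]
Stage 4 (CLIP -6 1): clip(9,-6,1)=1, clip(-21,-6,1)=-6, clip(12,-6,1)=1, clip(-12,-6,1)=-6, clip(12,-6,1)=1 -> [1, -6, 1, -6, 1]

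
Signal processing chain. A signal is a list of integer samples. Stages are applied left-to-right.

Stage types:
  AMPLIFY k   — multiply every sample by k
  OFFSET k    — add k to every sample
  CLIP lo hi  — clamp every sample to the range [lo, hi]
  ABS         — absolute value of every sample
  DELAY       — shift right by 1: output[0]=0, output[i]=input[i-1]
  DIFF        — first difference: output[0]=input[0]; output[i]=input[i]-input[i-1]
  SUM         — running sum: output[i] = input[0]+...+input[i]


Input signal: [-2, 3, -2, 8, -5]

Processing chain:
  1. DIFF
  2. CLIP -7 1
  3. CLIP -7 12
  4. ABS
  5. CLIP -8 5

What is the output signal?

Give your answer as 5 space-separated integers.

Answer: 2 1 5 1 5

Derivation:
Input: [-2, 3, -2, 8, -5]
Stage 1 (DIFF): s[0]=-2, 3--2=5, -2-3=-5, 8--2=10, -5-8=-13 -> [-2, 5, -5, 10, -13]
Stage 2 (CLIP -7 1): clip(-2,-7,1)=-2, clip(5,-7,1)=1, clip(-5,-7,1)=-5, clip(10,-7,1)=1, clip(-13,-7,1)=-7 -> [-2, 1, -5, 1, -7]
Stage 3 (CLIP -7 12): clip(-2,-7,12)=-2, clip(1,-7,12)=1, clip(-5,-7,12)=-5, clip(1,-7,12)=1, clip(-7,-7,12)=-7 -> [-2, 1, -5, 1, -7]
Stage 4 (ABS): |-2|=2, |1|=1, |-5|=5, |1|=1, |-7|=7 -> [2, 1, 5, 1, 7]
Stage 5 (CLIP -8 5): clip(2,-8,5)=2, clip(1,-8,5)=1, clip(5,-8,5)=5, clip(1,-8,5)=1, clip(7,-8,5)=5 -> [2, 1, 5, 1, 5]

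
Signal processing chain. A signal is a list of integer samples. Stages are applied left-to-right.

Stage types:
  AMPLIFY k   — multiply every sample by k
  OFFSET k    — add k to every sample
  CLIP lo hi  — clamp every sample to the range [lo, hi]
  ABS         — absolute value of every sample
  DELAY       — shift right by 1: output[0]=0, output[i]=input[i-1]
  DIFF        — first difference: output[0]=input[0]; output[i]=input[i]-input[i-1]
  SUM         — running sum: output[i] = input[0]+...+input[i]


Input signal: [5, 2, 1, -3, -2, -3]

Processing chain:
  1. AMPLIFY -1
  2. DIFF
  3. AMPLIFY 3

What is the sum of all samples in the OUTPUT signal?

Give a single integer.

Answer: 9

Derivation:
Input: [5, 2, 1, -3, -2, -3]
Stage 1 (AMPLIFY -1): 5*-1=-5, 2*-1=-2, 1*-1=-1, -3*-1=3, -2*-1=2, -3*-1=3 -> [-5, -2, -1, 3, 2, 3]
Stage 2 (DIFF): s[0]=-5, -2--5=3, -1--2=1, 3--1=4, 2-3=-1, 3-2=1 -> [-5, 3, 1, 4, -1, 1]
Stage 3 (AMPLIFY 3): -5*3=-15, 3*3=9, 1*3=3, 4*3=12, -1*3=-3, 1*3=3 -> [-15, 9, 3, 12, -3, 3]
Output sum: 9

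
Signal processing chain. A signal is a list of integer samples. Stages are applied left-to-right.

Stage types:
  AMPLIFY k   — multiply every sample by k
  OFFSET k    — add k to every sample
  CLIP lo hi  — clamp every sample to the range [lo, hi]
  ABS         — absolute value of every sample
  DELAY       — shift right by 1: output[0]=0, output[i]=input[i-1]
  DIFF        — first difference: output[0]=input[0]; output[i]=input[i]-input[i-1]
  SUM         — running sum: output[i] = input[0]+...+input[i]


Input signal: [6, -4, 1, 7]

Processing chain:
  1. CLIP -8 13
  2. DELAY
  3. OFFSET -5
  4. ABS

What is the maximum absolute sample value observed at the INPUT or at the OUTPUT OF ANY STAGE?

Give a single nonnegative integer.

Answer: 9

Derivation:
Input: [6, -4, 1, 7] (max |s|=7)
Stage 1 (CLIP -8 13): clip(6,-8,13)=6, clip(-4,-8,13)=-4, clip(1,-8,13)=1, clip(7,-8,13)=7 -> [6, -4, 1, 7] (max |s|=7)
Stage 2 (DELAY): [0, 6, -4, 1] = [0, 6, -4, 1] -> [0, 6, -4, 1] (max |s|=6)
Stage 3 (OFFSET -5): 0+-5=-5, 6+-5=1, -4+-5=-9, 1+-5=-4 -> [-5, 1, -9, -4] (max |s|=9)
Stage 4 (ABS): |-5|=5, |1|=1, |-9|=9, |-4|=4 -> [5, 1, 9, 4] (max |s|=9)
Overall max amplitude: 9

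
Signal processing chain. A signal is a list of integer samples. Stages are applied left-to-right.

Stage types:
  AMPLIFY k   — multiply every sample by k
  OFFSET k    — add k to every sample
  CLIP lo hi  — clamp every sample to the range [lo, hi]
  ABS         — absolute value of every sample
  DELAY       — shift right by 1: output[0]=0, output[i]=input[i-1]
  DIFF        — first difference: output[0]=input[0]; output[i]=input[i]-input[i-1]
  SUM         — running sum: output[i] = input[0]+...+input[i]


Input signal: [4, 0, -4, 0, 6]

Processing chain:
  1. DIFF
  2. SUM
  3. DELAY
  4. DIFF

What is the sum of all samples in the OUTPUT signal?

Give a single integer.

Answer: 0

Derivation:
Input: [4, 0, -4, 0, 6]
Stage 1 (DIFF): s[0]=4, 0-4=-4, -4-0=-4, 0--4=4, 6-0=6 -> [4, -4, -4, 4, 6]
Stage 2 (SUM): sum[0..0]=4, sum[0..1]=0, sum[0..2]=-4, sum[0..3]=0, sum[0..4]=6 -> [4, 0, -4, 0, 6]
Stage 3 (DELAY): [0, 4, 0, -4, 0] = [0, 4, 0, -4, 0] -> [0, 4, 0, -4, 0]
Stage 4 (DIFF): s[0]=0, 4-0=4, 0-4=-4, -4-0=-4, 0--4=4 -> [0, 4, -4, -4, 4]
Output sum: 0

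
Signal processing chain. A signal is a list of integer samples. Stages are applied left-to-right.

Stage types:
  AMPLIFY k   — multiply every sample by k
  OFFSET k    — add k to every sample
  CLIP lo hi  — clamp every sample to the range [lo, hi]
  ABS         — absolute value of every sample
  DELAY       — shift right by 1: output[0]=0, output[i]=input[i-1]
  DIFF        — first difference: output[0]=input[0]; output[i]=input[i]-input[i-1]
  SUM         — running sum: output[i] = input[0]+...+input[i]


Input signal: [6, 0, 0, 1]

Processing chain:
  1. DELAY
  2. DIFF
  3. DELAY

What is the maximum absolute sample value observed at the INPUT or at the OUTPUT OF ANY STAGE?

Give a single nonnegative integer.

Answer: 6

Derivation:
Input: [6, 0, 0, 1] (max |s|=6)
Stage 1 (DELAY): [0, 6, 0, 0] = [0, 6, 0, 0] -> [0, 6, 0, 0] (max |s|=6)
Stage 2 (DIFF): s[0]=0, 6-0=6, 0-6=-6, 0-0=0 -> [0, 6, -6, 0] (max |s|=6)
Stage 3 (DELAY): [0, 0, 6, -6] = [0, 0, 6, -6] -> [0, 0, 6, -6] (max |s|=6)
Overall max amplitude: 6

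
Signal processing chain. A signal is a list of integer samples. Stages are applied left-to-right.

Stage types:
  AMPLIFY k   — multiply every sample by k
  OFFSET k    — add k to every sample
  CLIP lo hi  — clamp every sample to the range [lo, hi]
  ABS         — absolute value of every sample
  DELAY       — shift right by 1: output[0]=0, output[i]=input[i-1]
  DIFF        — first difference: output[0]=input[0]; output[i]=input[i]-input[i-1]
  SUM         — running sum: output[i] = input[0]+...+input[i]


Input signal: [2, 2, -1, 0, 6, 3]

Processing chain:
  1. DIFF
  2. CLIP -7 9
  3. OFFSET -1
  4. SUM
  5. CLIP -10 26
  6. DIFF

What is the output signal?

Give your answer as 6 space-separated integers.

Answer: 1 -1 -4 0 5 -4

Derivation:
Input: [2, 2, -1, 0, 6, 3]
Stage 1 (DIFF): s[0]=2, 2-2=0, -1-2=-3, 0--1=1, 6-0=6, 3-6=-3 -> [2, 0, -3, 1, 6, -3]
Stage 2 (CLIP -7 9): clip(2,-7,9)=2, clip(0,-7,9)=0, clip(-3,-7,9)=-3, clip(1,-7,9)=1, clip(6,-7,9)=6, clip(-3,-7,9)=-3 -> [2, 0, -3, 1, 6, -3]
Stage 3 (OFFSET -1): 2+-1=1, 0+-1=-1, -3+-1=-4, 1+-1=0, 6+-1=5, -3+-1=-4 -> [1, -1, -4, 0, 5, -4]
Stage 4 (SUM): sum[0..0]=1, sum[0..1]=0, sum[0..2]=-4, sum[0..3]=-4, sum[0..4]=1, sum[0..5]=-3 -> [1, 0, -4, -4, 1, -3]
Stage 5 (CLIP -10 26): clip(1,-10,26)=1, clip(0,-10,26)=0, clip(-4,-10,26)=-4, clip(-4,-10,26)=-4, clip(1,-10,26)=1, clip(-3,-10,26)=-3 -> [1, 0, -4, -4, 1, -3]
Stage 6 (DIFF): s[0]=1, 0-1=-1, -4-0=-4, -4--4=0, 1--4=5, -3-1=-4 -> [1, -1, -4, 0, 5, -4]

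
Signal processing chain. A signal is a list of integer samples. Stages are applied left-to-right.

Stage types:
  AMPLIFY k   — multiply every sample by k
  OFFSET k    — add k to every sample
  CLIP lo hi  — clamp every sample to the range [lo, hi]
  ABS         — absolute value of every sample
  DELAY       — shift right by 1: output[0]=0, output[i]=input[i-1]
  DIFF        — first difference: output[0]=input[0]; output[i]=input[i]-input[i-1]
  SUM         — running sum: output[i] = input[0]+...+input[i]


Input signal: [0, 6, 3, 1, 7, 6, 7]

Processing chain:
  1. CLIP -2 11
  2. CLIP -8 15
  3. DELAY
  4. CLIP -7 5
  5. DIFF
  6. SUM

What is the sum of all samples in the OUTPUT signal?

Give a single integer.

Input: [0, 6, 3, 1, 7, 6, 7]
Stage 1 (CLIP -2 11): clip(0,-2,11)=0, clip(6,-2,11)=6, clip(3,-2,11)=3, clip(1,-2,11)=1, clip(7,-2,11)=7, clip(6,-2,11)=6, clip(7,-2,11)=7 -> [0, 6, 3, 1, 7, 6, 7]
Stage 2 (CLIP -8 15): clip(0,-8,15)=0, clip(6,-8,15)=6, clip(3,-8,15)=3, clip(1,-8,15)=1, clip(7,-8,15)=7, clip(6,-8,15)=6, clip(7,-8,15)=7 -> [0, 6, 3, 1, 7, 6, 7]
Stage 3 (DELAY): [0, 0, 6, 3, 1, 7, 6] = [0, 0, 6, 3, 1, 7, 6] -> [0, 0, 6, 3, 1, 7, 6]
Stage 4 (CLIP -7 5): clip(0,-7,5)=0, clip(0,-7,5)=0, clip(6,-7,5)=5, clip(3,-7,5)=3, clip(1,-7,5)=1, clip(7,-7,5)=5, clip(6,-7,5)=5 -> [0, 0, 5, 3, 1, 5, 5]
Stage 5 (DIFF): s[0]=0, 0-0=0, 5-0=5, 3-5=-2, 1-3=-2, 5-1=4, 5-5=0 -> [0, 0, 5, -2, -2, 4, 0]
Stage 6 (SUM): sum[0..0]=0, sum[0..1]=0, sum[0..2]=5, sum[0..3]=3, sum[0..4]=1, sum[0..5]=5, sum[0..6]=5 -> [0, 0, 5, 3, 1, 5, 5]
Output sum: 19

Answer: 19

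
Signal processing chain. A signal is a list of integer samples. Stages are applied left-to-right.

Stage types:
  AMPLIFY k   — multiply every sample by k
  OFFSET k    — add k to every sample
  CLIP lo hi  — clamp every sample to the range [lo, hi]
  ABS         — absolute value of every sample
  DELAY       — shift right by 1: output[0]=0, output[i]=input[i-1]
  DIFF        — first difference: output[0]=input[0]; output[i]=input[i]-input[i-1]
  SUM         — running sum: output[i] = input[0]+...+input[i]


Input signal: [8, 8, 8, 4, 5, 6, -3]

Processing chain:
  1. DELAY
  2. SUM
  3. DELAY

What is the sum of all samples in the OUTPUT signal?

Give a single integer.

Input: [8, 8, 8, 4, 5, 6, -3]
Stage 1 (DELAY): [0, 8, 8, 8, 4, 5, 6] = [0, 8, 8, 8, 4, 5, 6] -> [0, 8, 8, 8, 4, 5, 6]
Stage 2 (SUM): sum[0..0]=0, sum[0..1]=8, sum[0..2]=16, sum[0..3]=24, sum[0..4]=28, sum[0..5]=33, sum[0..6]=39 -> [0, 8, 16, 24, 28, 33, 39]
Stage 3 (DELAY): [0, 0, 8, 16, 24, 28, 33] = [0, 0, 8, 16, 24, 28, 33] -> [0, 0, 8, 16, 24, 28, 33]
Output sum: 109

Answer: 109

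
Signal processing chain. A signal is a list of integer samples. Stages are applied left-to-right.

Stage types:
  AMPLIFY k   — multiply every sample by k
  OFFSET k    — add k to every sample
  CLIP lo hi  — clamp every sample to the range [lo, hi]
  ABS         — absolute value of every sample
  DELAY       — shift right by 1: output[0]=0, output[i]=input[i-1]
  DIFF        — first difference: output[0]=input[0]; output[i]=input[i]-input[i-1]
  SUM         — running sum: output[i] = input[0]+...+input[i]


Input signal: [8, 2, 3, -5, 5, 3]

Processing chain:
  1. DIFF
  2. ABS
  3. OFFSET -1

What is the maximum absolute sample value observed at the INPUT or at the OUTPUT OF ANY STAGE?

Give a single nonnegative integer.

Input: [8, 2, 3, -5, 5, 3] (max |s|=8)
Stage 1 (DIFF): s[0]=8, 2-8=-6, 3-2=1, -5-3=-8, 5--5=10, 3-5=-2 -> [8, -6, 1, -8, 10, -2] (max |s|=10)
Stage 2 (ABS): |8|=8, |-6|=6, |1|=1, |-8|=8, |10|=10, |-2|=2 -> [8, 6, 1, 8, 10, 2] (max |s|=10)
Stage 3 (OFFSET -1): 8+-1=7, 6+-1=5, 1+-1=0, 8+-1=7, 10+-1=9, 2+-1=1 -> [7, 5, 0, 7, 9, 1] (max |s|=9)
Overall max amplitude: 10

Answer: 10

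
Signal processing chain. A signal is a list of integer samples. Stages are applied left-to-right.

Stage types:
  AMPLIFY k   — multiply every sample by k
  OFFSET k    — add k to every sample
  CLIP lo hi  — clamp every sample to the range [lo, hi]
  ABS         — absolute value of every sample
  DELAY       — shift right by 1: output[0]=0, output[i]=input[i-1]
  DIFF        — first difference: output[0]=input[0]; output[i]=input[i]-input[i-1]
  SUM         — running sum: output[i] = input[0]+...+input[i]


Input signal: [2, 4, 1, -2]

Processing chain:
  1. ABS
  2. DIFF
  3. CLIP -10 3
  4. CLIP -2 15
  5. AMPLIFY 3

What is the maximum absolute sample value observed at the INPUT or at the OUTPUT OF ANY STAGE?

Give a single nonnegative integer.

Answer: 6

Derivation:
Input: [2, 4, 1, -2] (max |s|=4)
Stage 1 (ABS): |2|=2, |4|=4, |1|=1, |-2|=2 -> [2, 4, 1, 2] (max |s|=4)
Stage 2 (DIFF): s[0]=2, 4-2=2, 1-4=-3, 2-1=1 -> [2, 2, -3, 1] (max |s|=3)
Stage 3 (CLIP -10 3): clip(2,-10,3)=2, clip(2,-10,3)=2, clip(-3,-10,3)=-3, clip(1,-10,3)=1 -> [2, 2, -3, 1] (max |s|=3)
Stage 4 (CLIP -2 15): clip(2,-2,15)=2, clip(2,-2,15)=2, clip(-3,-2,15)=-2, clip(1,-2,15)=1 -> [2, 2, -2, 1] (max |s|=2)
Stage 5 (AMPLIFY 3): 2*3=6, 2*3=6, -2*3=-6, 1*3=3 -> [6, 6, -6, 3] (max |s|=6)
Overall max amplitude: 6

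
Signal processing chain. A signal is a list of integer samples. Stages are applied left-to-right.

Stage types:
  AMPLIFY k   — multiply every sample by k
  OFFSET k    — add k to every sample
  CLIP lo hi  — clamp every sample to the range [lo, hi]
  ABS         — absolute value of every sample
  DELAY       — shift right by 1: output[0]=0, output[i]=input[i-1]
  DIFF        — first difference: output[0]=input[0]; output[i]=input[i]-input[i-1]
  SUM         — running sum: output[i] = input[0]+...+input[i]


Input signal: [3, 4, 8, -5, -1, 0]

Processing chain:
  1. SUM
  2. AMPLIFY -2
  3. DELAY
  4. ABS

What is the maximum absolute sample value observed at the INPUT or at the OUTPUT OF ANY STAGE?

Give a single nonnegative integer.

Input: [3, 4, 8, -5, -1, 0] (max |s|=8)
Stage 1 (SUM): sum[0..0]=3, sum[0..1]=7, sum[0..2]=15, sum[0..3]=10, sum[0..4]=9, sum[0..5]=9 -> [3, 7, 15, 10, 9, 9] (max |s|=15)
Stage 2 (AMPLIFY -2): 3*-2=-6, 7*-2=-14, 15*-2=-30, 10*-2=-20, 9*-2=-18, 9*-2=-18 -> [-6, -14, -30, -20, -18, -18] (max |s|=30)
Stage 3 (DELAY): [0, -6, -14, -30, -20, -18] = [0, -6, -14, -30, -20, -18] -> [0, -6, -14, -30, -20, -18] (max |s|=30)
Stage 4 (ABS): |0|=0, |-6|=6, |-14|=14, |-30|=30, |-20|=20, |-18|=18 -> [0, 6, 14, 30, 20, 18] (max |s|=30)
Overall max amplitude: 30

Answer: 30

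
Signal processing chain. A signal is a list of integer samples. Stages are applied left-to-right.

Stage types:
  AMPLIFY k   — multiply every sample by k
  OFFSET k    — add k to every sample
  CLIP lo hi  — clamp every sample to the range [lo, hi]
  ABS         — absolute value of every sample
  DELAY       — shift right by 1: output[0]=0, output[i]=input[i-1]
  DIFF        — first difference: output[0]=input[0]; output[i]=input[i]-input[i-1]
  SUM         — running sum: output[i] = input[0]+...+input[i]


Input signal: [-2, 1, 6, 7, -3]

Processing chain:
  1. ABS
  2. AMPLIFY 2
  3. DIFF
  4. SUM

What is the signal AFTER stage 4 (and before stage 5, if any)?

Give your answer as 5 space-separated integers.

Input: [-2, 1, 6, 7, -3]
Stage 1 (ABS): |-2|=2, |1|=1, |6|=6, |7|=7, |-3|=3 -> [2, 1, 6, 7, 3]
Stage 2 (AMPLIFY 2): 2*2=4, 1*2=2, 6*2=12, 7*2=14, 3*2=6 -> [4, 2, 12, 14, 6]
Stage 3 (DIFF): s[0]=4, 2-4=-2, 12-2=10, 14-12=2, 6-14=-8 -> [4, -2, 10, 2, -8]
Stage 4 (SUM): sum[0..0]=4, sum[0..1]=2, sum[0..2]=12, sum[0..3]=14, sum[0..4]=6 -> [4, 2, 12, 14, 6]

Answer: 4 2 12 14 6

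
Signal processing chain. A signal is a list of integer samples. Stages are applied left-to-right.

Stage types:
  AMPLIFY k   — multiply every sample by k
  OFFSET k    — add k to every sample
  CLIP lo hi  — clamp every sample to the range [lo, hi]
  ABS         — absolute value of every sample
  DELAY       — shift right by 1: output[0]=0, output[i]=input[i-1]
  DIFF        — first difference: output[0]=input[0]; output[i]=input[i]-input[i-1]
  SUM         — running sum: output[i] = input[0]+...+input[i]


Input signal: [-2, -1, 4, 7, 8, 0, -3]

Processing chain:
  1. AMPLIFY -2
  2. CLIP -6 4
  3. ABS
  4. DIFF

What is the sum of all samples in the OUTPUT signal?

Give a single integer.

Answer: 4

Derivation:
Input: [-2, -1, 4, 7, 8, 0, -3]
Stage 1 (AMPLIFY -2): -2*-2=4, -1*-2=2, 4*-2=-8, 7*-2=-14, 8*-2=-16, 0*-2=0, -3*-2=6 -> [4, 2, -8, -14, -16, 0, 6]
Stage 2 (CLIP -6 4): clip(4,-6,4)=4, clip(2,-6,4)=2, clip(-8,-6,4)=-6, clip(-14,-6,4)=-6, clip(-16,-6,4)=-6, clip(0,-6,4)=0, clip(6,-6,4)=4 -> [4, 2, -6, -6, -6, 0, 4]
Stage 3 (ABS): |4|=4, |2|=2, |-6|=6, |-6|=6, |-6|=6, |0|=0, |4|=4 -> [4, 2, 6, 6, 6, 0, 4]
Stage 4 (DIFF): s[0]=4, 2-4=-2, 6-2=4, 6-6=0, 6-6=0, 0-6=-6, 4-0=4 -> [4, -2, 4, 0, 0, -6, 4]
Output sum: 4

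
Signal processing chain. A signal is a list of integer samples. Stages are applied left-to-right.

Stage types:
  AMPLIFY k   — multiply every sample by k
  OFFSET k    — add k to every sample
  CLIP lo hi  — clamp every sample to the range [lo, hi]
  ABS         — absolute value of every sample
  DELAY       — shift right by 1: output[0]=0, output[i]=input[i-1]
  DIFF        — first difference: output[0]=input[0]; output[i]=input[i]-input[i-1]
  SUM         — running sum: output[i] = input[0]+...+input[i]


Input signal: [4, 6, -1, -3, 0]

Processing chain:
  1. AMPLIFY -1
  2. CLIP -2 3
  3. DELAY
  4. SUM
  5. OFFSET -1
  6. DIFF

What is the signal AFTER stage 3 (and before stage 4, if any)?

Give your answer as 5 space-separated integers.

Answer: 0 -2 -2 1 3

Derivation:
Input: [4, 6, -1, -3, 0]
Stage 1 (AMPLIFY -1): 4*-1=-4, 6*-1=-6, -1*-1=1, -3*-1=3, 0*-1=0 -> [-4, -6, 1, 3, 0]
Stage 2 (CLIP -2 3): clip(-4,-2,3)=-2, clip(-6,-2,3)=-2, clip(1,-2,3)=1, clip(3,-2,3)=3, clip(0,-2,3)=0 -> [-2, -2, 1, 3, 0]
Stage 3 (DELAY): [0, -2, -2, 1, 3] = [0, -2, -2, 1, 3] -> [0, -2, -2, 1, 3]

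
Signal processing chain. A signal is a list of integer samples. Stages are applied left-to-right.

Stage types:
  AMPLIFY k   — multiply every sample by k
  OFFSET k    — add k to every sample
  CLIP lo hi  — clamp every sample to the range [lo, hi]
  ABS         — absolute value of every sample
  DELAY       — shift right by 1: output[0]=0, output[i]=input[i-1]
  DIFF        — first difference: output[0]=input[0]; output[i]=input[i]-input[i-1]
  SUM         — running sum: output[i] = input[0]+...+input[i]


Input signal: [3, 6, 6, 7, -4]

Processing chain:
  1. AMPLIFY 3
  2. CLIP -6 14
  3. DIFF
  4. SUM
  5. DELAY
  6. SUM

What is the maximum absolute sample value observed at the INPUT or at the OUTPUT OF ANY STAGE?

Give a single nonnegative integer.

Answer: 51

Derivation:
Input: [3, 6, 6, 7, -4] (max |s|=7)
Stage 1 (AMPLIFY 3): 3*3=9, 6*3=18, 6*3=18, 7*3=21, -4*3=-12 -> [9, 18, 18, 21, -12] (max |s|=21)
Stage 2 (CLIP -6 14): clip(9,-6,14)=9, clip(18,-6,14)=14, clip(18,-6,14)=14, clip(21,-6,14)=14, clip(-12,-6,14)=-6 -> [9, 14, 14, 14, -6] (max |s|=14)
Stage 3 (DIFF): s[0]=9, 14-9=5, 14-14=0, 14-14=0, -6-14=-20 -> [9, 5, 0, 0, -20] (max |s|=20)
Stage 4 (SUM): sum[0..0]=9, sum[0..1]=14, sum[0..2]=14, sum[0..3]=14, sum[0..4]=-6 -> [9, 14, 14, 14, -6] (max |s|=14)
Stage 5 (DELAY): [0, 9, 14, 14, 14] = [0, 9, 14, 14, 14] -> [0, 9, 14, 14, 14] (max |s|=14)
Stage 6 (SUM): sum[0..0]=0, sum[0..1]=9, sum[0..2]=23, sum[0..3]=37, sum[0..4]=51 -> [0, 9, 23, 37, 51] (max |s|=51)
Overall max amplitude: 51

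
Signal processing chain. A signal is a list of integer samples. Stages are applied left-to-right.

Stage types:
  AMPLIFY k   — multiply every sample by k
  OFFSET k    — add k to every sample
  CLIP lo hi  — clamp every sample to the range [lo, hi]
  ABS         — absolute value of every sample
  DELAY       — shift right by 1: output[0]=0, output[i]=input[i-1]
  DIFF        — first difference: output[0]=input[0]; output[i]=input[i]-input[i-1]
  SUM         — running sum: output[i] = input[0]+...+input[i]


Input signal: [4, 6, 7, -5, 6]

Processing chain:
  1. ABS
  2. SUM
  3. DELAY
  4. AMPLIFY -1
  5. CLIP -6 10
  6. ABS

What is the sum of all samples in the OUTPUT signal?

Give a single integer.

Input: [4, 6, 7, -5, 6]
Stage 1 (ABS): |4|=4, |6|=6, |7|=7, |-5|=5, |6|=6 -> [4, 6, 7, 5, 6]
Stage 2 (SUM): sum[0..0]=4, sum[0..1]=10, sum[0..2]=17, sum[0..3]=22, sum[0..4]=28 -> [4, 10, 17, 22, 28]
Stage 3 (DELAY): [0, 4, 10, 17, 22] = [0, 4, 10, 17, 22] -> [0, 4, 10, 17, 22]
Stage 4 (AMPLIFY -1): 0*-1=0, 4*-1=-4, 10*-1=-10, 17*-1=-17, 22*-1=-22 -> [0, -4, -10, -17, -22]
Stage 5 (CLIP -6 10): clip(0,-6,10)=0, clip(-4,-6,10)=-4, clip(-10,-6,10)=-6, clip(-17,-6,10)=-6, clip(-22,-6,10)=-6 -> [0, -4, -6, -6, -6]
Stage 6 (ABS): |0|=0, |-4|=4, |-6|=6, |-6|=6, |-6|=6 -> [0, 4, 6, 6, 6]
Output sum: 22

Answer: 22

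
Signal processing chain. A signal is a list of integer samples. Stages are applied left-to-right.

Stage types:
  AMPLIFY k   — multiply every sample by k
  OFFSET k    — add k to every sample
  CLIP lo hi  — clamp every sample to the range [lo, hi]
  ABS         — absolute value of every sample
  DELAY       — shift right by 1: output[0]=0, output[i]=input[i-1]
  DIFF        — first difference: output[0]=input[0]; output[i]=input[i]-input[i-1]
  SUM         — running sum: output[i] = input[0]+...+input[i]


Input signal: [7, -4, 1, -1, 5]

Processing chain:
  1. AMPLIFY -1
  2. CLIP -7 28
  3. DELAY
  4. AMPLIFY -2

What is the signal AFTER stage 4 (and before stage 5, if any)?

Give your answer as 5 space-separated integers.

Input: [7, -4, 1, -1, 5]
Stage 1 (AMPLIFY -1): 7*-1=-7, -4*-1=4, 1*-1=-1, -1*-1=1, 5*-1=-5 -> [-7, 4, -1, 1, -5]
Stage 2 (CLIP -7 28): clip(-7,-7,28)=-7, clip(4,-7,28)=4, clip(-1,-7,28)=-1, clip(1,-7,28)=1, clip(-5,-7,28)=-5 -> [-7, 4, -1, 1, -5]
Stage 3 (DELAY): [0, -7, 4, -1, 1] = [0, -7, 4, -1, 1] -> [0, -7, 4, -1, 1]
Stage 4 (AMPLIFY -2): 0*-2=0, -7*-2=14, 4*-2=-8, -1*-2=2, 1*-2=-2 -> [0, 14, -8, 2, -2]

Answer: 0 14 -8 2 -2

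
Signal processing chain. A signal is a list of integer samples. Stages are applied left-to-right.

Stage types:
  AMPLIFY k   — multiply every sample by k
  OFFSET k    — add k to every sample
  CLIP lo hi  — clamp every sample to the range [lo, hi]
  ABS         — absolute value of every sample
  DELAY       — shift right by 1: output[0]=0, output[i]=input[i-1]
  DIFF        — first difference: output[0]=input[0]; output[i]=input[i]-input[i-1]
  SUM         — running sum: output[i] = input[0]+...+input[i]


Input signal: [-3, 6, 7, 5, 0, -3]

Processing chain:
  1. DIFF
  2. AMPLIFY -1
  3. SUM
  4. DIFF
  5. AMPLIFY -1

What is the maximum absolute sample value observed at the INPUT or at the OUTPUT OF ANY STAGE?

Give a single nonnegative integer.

Answer: 9

Derivation:
Input: [-3, 6, 7, 5, 0, -3] (max |s|=7)
Stage 1 (DIFF): s[0]=-3, 6--3=9, 7-6=1, 5-7=-2, 0-5=-5, -3-0=-3 -> [-3, 9, 1, -2, -5, -3] (max |s|=9)
Stage 2 (AMPLIFY -1): -3*-1=3, 9*-1=-9, 1*-1=-1, -2*-1=2, -5*-1=5, -3*-1=3 -> [3, -9, -1, 2, 5, 3] (max |s|=9)
Stage 3 (SUM): sum[0..0]=3, sum[0..1]=-6, sum[0..2]=-7, sum[0..3]=-5, sum[0..4]=0, sum[0..5]=3 -> [3, -6, -7, -5, 0, 3] (max |s|=7)
Stage 4 (DIFF): s[0]=3, -6-3=-9, -7--6=-1, -5--7=2, 0--5=5, 3-0=3 -> [3, -9, -1, 2, 5, 3] (max |s|=9)
Stage 5 (AMPLIFY -1): 3*-1=-3, -9*-1=9, -1*-1=1, 2*-1=-2, 5*-1=-5, 3*-1=-3 -> [-3, 9, 1, -2, -5, -3] (max |s|=9)
Overall max amplitude: 9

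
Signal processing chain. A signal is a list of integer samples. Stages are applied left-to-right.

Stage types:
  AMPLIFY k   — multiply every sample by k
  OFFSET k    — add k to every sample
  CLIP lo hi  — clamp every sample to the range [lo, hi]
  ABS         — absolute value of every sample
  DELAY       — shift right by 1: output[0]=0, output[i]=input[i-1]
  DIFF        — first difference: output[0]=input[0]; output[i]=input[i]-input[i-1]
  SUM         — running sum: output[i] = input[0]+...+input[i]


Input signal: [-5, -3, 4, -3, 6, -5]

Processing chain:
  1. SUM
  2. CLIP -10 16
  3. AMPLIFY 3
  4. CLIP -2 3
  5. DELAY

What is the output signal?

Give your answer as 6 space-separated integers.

Answer: 0 -2 -2 -2 -2 -2

Derivation:
Input: [-5, -3, 4, -3, 6, -5]
Stage 1 (SUM): sum[0..0]=-5, sum[0..1]=-8, sum[0..2]=-4, sum[0..3]=-7, sum[0..4]=-1, sum[0..5]=-6 -> [-5, -8, -4, -7, -1, -6]
Stage 2 (CLIP -10 16): clip(-5,-10,16)=-5, clip(-8,-10,16)=-8, clip(-4,-10,16)=-4, clip(-7,-10,16)=-7, clip(-1,-10,16)=-1, clip(-6,-10,16)=-6 -> [-5, -8, -4, -7, -1, -6]
Stage 3 (AMPLIFY 3): -5*3=-15, -8*3=-24, -4*3=-12, -7*3=-21, -1*3=-3, -6*3=-18 -> [-15, -24, -12, -21, -3, -18]
Stage 4 (CLIP -2 3): clip(-15,-2,3)=-2, clip(-24,-2,3)=-2, clip(-12,-2,3)=-2, clip(-21,-2,3)=-2, clip(-3,-2,3)=-2, clip(-18,-2,3)=-2 -> [-2, -2, -2, -2, -2, -2]
Stage 5 (DELAY): [0, -2, -2, -2, -2, -2] = [0, -2, -2, -2, -2, -2] -> [0, -2, -2, -2, -2, -2]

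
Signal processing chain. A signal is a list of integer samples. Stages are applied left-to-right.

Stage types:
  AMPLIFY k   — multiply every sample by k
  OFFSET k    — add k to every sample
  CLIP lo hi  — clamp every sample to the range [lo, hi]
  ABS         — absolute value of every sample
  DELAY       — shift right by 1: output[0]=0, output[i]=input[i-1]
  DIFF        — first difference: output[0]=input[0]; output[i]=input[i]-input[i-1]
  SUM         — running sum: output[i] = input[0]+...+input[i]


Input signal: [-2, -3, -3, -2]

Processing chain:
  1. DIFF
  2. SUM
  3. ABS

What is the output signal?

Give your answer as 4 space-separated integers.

Answer: 2 3 3 2

Derivation:
Input: [-2, -3, -3, -2]
Stage 1 (DIFF): s[0]=-2, -3--2=-1, -3--3=0, -2--3=1 -> [-2, -1, 0, 1]
Stage 2 (SUM): sum[0..0]=-2, sum[0..1]=-3, sum[0..2]=-3, sum[0..3]=-2 -> [-2, -3, -3, -2]
Stage 3 (ABS): |-2|=2, |-3|=3, |-3|=3, |-2|=2 -> [2, 3, 3, 2]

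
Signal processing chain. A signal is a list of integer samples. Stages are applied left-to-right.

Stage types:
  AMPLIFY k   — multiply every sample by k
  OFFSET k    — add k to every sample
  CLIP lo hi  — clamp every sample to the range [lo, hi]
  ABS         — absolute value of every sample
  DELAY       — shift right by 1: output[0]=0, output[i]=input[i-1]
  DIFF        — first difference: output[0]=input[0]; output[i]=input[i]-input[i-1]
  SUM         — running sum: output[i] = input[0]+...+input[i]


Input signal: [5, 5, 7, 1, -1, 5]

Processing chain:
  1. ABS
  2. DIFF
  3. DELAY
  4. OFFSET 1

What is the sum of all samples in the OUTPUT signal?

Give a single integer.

Input: [5, 5, 7, 1, -1, 5]
Stage 1 (ABS): |5|=5, |5|=5, |7|=7, |1|=1, |-1|=1, |5|=5 -> [5, 5, 7, 1, 1, 5]
Stage 2 (DIFF): s[0]=5, 5-5=0, 7-5=2, 1-7=-6, 1-1=0, 5-1=4 -> [5, 0, 2, -6, 0, 4]
Stage 3 (DELAY): [0, 5, 0, 2, -6, 0] = [0, 5, 0, 2, -6, 0] -> [0, 5, 0, 2, -6, 0]
Stage 4 (OFFSET 1): 0+1=1, 5+1=6, 0+1=1, 2+1=3, -6+1=-5, 0+1=1 -> [1, 6, 1, 3, -5, 1]
Output sum: 7

Answer: 7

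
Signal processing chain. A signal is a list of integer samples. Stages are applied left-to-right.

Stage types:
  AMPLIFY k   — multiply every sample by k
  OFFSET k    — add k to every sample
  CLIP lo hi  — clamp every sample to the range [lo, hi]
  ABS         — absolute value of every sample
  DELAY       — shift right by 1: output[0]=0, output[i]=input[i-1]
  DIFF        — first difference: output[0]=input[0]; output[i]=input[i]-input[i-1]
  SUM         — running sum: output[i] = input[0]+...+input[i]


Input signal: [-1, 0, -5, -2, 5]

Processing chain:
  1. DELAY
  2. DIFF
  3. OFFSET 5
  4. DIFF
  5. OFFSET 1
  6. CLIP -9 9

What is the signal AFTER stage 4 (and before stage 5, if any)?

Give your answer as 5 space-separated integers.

Answer: 5 -1 2 -6 8

Derivation:
Input: [-1, 0, -5, -2, 5]
Stage 1 (DELAY): [0, -1, 0, -5, -2] = [0, -1, 0, -5, -2] -> [0, -1, 0, -5, -2]
Stage 2 (DIFF): s[0]=0, -1-0=-1, 0--1=1, -5-0=-5, -2--5=3 -> [0, -1, 1, -5, 3]
Stage 3 (OFFSET 5): 0+5=5, -1+5=4, 1+5=6, -5+5=0, 3+5=8 -> [5, 4, 6, 0, 8]
Stage 4 (DIFF): s[0]=5, 4-5=-1, 6-4=2, 0-6=-6, 8-0=8 -> [5, -1, 2, -6, 8]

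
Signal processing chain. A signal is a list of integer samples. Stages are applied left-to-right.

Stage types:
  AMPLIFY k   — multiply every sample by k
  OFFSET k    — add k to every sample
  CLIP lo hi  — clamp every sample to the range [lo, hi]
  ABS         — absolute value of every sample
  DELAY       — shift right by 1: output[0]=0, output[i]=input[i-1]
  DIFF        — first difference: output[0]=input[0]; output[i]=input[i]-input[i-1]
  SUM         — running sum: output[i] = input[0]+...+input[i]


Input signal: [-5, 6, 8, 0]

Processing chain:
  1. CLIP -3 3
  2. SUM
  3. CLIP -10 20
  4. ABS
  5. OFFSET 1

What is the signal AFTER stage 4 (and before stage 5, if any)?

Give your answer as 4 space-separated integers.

Input: [-5, 6, 8, 0]
Stage 1 (CLIP -3 3): clip(-5,-3,3)=-3, clip(6,-3,3)=3, clip(8,-3,3)=3, clip(0,-3,3)=0 -> [-3, 3, 3, 0]
Stage 2 (SUM): sum[0..0]=-3, sum[0..1]=0, sum[0..2]=3, sum[0..3]=3 -> [-3, 0, 3, 3]
Stage 3 (CLIP -10 20): clip(-3,-10,20)=-3, clip(0,-10,20)=0, clip(3,-10,20)=3, clip(3,-10,20)=3 -> [-3, 0, 3, 3]
Stage 4 (ABS): |-3|=3, |0|=0, |3|=3, |3|=3 -> [3, 0, 3, 3]

Answer: 3 0 3 3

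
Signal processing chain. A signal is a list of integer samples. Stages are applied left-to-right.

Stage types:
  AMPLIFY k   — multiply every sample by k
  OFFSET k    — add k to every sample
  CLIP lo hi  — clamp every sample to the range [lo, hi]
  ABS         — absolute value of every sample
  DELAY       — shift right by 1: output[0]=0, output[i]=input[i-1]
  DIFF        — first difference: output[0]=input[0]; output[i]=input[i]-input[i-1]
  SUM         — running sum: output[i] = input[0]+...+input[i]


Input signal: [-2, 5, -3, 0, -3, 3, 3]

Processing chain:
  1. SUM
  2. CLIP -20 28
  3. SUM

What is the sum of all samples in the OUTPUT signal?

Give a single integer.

Input: [-2, 5, -3, 0, -3, 3, 3]
Stage 1 (SUM): sum[0..0]=-2, sum[0..1]=3, sum[0..2]=0, sum[0..3]=0, sum[0..4]=-3, sum[0..5]=0, sum[0..6]=3 -> [-2, 3, 0, 0, -3, 0, 3]
Stage 2 (CLIP -20 28): clip(-2,-20,28)=-2, clip(3,-20,28)=3, clip(0,-20,28)=0, clip(0,-20,28)=0, clip(-3,-20,28)=-3, clip(0,-20,28)=0, clip(3,-20,28)=3 -> [-2, 3, 0, 0, -3, 0, 3]
Stage 3 (SUM): sum[0..0]=-2, sum[0..1]=1, sum[0..2]=1, sum[0..3]=1, sum[0..4]=-2, sum[0..5]=-2, sum[0..6]=1 -> [-2, 1, 1, 1, -2, -2, 1]
Output sum: -2

Answer: -2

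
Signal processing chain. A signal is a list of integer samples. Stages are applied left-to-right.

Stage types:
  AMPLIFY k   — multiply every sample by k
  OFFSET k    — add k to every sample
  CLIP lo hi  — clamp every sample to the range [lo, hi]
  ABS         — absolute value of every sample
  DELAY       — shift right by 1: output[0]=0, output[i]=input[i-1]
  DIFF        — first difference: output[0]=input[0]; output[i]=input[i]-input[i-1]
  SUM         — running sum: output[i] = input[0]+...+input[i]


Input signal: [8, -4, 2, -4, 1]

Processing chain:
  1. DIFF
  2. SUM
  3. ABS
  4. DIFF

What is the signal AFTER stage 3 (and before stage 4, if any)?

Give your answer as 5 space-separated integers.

Answer: 8 4 2 4 1

Derivation:
Input: [8, -4, 2, -4, 1]
Stage 1 (DIFF): s[0]=8, -4-8=-12, 2--4=6, -4-2=-6, 1--4=5 -> [8, -12, 6, -6, 5]
Stage 2 (SUM): sum[0..0]=8, sum[0..1]=-4, sum[0..2]=2, sum[0..3]=-4, sum[0..4]=1 -> [8, -4, 2, -4, 1]
Stage 3 (ABS): |8|=8, |-4|=4, |2|=2, |-4|=4, |1|=1 -> [8, 4, 2, 4, 1]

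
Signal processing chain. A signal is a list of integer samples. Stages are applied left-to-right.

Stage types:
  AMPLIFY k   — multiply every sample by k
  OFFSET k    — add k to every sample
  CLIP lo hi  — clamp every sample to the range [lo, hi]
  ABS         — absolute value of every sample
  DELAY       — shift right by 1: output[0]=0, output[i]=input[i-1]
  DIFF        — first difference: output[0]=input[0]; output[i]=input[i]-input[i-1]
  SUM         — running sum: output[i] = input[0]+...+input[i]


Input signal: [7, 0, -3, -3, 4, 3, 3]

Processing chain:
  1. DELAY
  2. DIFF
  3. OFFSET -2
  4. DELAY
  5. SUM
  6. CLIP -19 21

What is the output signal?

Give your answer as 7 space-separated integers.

Input: [7, 0, -3, -3, 4, 3, 3]
Stage 1 (DELAY): [0, 7, 0, -3, -3, 4, 3] = [0, 7, 0, -3, -3, 4, 3] -> [0, 7, 0, -3, -3, 4, 3]
Stage 2 (DIFF): s[0]=0, 7-0=7, 0-7=-7, -3-0=-3, -3--3=0, 4--3=7, 3-4=-1 -> [0, 7, -7, -3, 0, 7, -1]
Stage 3 (OFFSET -2): 0+-2=-2, 7+-2=5, -7+-2=-9, -3+-2=-5, 0+-2=-2, 7+-2=5, -1+-2=-3 -> [-2, 5, -9, -5, -2, 5, -3]
Stage 4 (DELAY): [0, -2, 5, -9, -5, -2, 5] = [0, -2, 5, -9, -5, -2, 5] -> [0, -2, 5, -9, -5, -2, 5]
Stage 5 (SUM): sum[0..0]=0, sum[0..1]=-2, sum[0..2]=3, sum[0..3]=-6, sum[0..4]=-11, sum[0..5]=-13, sum[0..6]=-8 -> [0, -2, 3, -6, -11, -13, -8]
Stage 6 (CLIP -19 21): clip(0,-19,21)=0, clip(-2,-19,21)=-2, clip(3,-19,21)=3, clip(-6,-19,21)=-6, clip(-11,-19,21)=-11, clip(-13,-19,21)=-13, clip(-8,-19,21)=-8 -> [0, -2, 3, -6, -11, -13, -8]

Answer: 0 -2 3 -6 -11 -13 -8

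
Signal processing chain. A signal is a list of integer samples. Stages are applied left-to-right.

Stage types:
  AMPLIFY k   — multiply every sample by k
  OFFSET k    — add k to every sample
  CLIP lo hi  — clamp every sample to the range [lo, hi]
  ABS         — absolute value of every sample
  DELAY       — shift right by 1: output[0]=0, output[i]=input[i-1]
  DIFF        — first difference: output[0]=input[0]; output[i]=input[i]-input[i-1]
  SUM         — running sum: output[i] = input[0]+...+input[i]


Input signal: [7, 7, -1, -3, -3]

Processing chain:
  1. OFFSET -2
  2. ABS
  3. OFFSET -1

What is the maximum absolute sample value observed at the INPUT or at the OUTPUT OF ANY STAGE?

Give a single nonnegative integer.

Answer: 7

Derivation:
Input: [7, 7, -1, -3, -3] (max |s|=7)
Stage 1 (OFFSET -2): 7+-2=5, 7+-2=5, -1+-2=-3, -3+-2=-5, -3+-2=-5 -> [5, 5, -3, -5, -5] (max |s|=5)
Stage 2 (ABS): |5|=5, |5|=5, |-3|=3, |-5|=5, |-5|=5 -> [5, 5, 3, 5, 5] (max |s|=5)
Stage 3 (OFFSET -1): 5+-1=4, 5+-1=4, 3+-1=2, 5+-1=4, 5+-1=4 -> [4, 4, 2, 4, 4] (max |s|=4)
Overall max amplitude: 7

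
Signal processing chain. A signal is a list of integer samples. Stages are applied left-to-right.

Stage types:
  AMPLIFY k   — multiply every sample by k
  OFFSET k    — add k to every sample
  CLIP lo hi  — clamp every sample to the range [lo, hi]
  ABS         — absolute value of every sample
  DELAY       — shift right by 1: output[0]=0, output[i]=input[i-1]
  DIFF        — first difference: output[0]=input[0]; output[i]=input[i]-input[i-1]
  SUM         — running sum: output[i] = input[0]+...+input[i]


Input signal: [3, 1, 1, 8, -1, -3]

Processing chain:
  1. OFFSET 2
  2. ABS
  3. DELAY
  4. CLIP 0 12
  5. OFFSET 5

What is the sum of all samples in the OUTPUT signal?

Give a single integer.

Answer: 52

Derivation:
Input: [3, 1, 1, 8, -1, -3]
Stage 1 (OFFSET 2): 3+2=5, 1+2=3, 1+2=3, 8+2=10, -1+2=1, -3+2=-1 -> [5, 3, 3, 10, 1, -1]
Stage 2 (ABS): |5|=5, |3|=3, |3|=3, |10|=10, |1|=1, |-1|=1 -> [5, 3, 3, 10, 1, 1]
Stage 3 (DELAY): [0, 5, 3, 3, 10, 1] = [0, 5, 3, 3, 10, 1] -> [0, 5, 3, 3, 10, 1]
Stage 4 (CLIP 0 12): clip(0,0,12)=0, clip(5,0,12)=5, clip(3,0,12)=3, clip(3,0,12)=3, clip(10,0,12)=10, clip(1,0,12)=1 -> [0, 5, 3, 3, 10, 1]
Stage 5 (OFFSET 5): 0+5=5, 5+5=10, 3+5=8, 3+5=8, 10+5=15, 1+5=6 -> [5, 10, 8, 8, 15, 6]
Output sum: 52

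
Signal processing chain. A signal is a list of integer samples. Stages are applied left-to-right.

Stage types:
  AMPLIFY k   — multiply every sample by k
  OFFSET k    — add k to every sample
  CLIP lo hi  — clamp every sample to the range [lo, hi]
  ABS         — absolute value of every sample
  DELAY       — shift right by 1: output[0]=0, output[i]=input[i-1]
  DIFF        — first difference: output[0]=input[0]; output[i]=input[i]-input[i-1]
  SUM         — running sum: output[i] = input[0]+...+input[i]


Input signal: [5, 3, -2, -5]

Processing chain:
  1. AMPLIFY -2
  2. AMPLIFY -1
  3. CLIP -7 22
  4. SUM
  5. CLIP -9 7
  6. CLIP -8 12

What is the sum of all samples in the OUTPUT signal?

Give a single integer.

Input: [5, 3, -2, -5]
Stage 1 (AMPLIFY -2): 5*-2=-10, 3*-2=-6, -2*-2=4, -5*-2=10 -> [-10, -6, 4, 10]
Stage 2 (AMPLIFY -1): -10*-1=10, -6*-1=6, 4*-1=-4, 10*-1=-10 -> [10, 6, -4, -10]
Stage 3 (CLIP -7 22): clip(10,-7,22)=10, clip(6,-7,22)=6, clip(-4,-7,22)=-4, clip(-10,-7,22)=-7 -> [10, 6, -4, -7]
Stage 4 (SUM): sum[0..0]=10, sum[0..1]=16, sum[0..2]=12, sum[0..3]=5 -> [10, 16, 12, 5]
Stage 5 (CLIP -9 7): clip(10,-9,7)=7, clip(16,-9,7)=7, clip(12,-9,7)=7, clip(5,-9,7)=5 -> [7, 7, 7, 5]
Stage 6 (CLIP -8 12): clip(7,-8,12)=7, clip(7,-8,12)=7, clip(7,-8,12)=7, clip(5,-8,12)=5 -> [7, 7, 7, 5]
Output sum: 26

Answer: 26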